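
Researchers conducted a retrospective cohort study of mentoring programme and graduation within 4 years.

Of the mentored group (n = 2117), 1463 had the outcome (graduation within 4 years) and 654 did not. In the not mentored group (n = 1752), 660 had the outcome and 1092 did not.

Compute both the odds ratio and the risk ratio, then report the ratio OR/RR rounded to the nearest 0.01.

From the description: a = 1463, b = 654, c = 660, d = 1092.
OR = (1463·1092)/(654·660) = 1597596/431640 = 3.70122
Risk in exposed = 1463/2117 = 0.69107; risk in unexposed = 660/1752 = 0.37671; RR = 1.83448
OR/RR = 3.70122 / 1.83448 = 2.01758
The outcome is not rare, so the OR lies further from 1 than the RR.

2.02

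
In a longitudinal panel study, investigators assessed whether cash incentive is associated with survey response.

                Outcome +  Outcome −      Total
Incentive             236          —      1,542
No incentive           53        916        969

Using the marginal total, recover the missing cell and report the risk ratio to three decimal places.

2.798

The missing cell is in the exposed row: 1542 − 236 = 1306.
So a = 236, b = 1306, c = 53, d = 916.
RR = [a/(a+b)] / [c/(c+d)] = (236/1542) / (53/969) = 0.15305/0.05470 = 2.79818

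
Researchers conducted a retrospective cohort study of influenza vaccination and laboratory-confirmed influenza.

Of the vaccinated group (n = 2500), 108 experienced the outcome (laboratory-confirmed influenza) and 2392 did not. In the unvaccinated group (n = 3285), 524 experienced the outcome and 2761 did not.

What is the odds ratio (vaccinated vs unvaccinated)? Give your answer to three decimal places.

0.238

From the description: a = 108, b = 2392, c = 524, d = 2761.
OR = (a·d)/(b·c) = (108 × 2761) / (2392 × 524) = 298188 / 1253408 = 0.23790
Exposure is associated with lower odds of laboratory-confirmed influenza (OR = 0.24 < 1).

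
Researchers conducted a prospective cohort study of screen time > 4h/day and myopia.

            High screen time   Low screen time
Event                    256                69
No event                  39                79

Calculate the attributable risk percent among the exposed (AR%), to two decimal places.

46.28

Reading the table with exposure as columns: a = 256 (High screen time, case), b = 39 (High screen time, non-case), c = 69 (Low screen time, case), d = 79.
Risk in exposed = 256/295 = 0.86780; risk in unexposed = 69/148 = 0.46622.
RR = 0.86780/0.46622 = 1.86136
AR% = (RR − 1)/RR × 100 = (1.86136 − 1)/1.86136 × 100 = 46.2759%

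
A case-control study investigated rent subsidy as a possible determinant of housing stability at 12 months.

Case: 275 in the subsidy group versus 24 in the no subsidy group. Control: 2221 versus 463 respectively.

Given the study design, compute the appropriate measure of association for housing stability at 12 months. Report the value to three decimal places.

From the description: a = 275, b = 2221, c = 24, d = 463.
This is a case-control study: participants were sampled on outcome status, so risks in the source population cannot be estimated directly — relative risk is not valid here. The odds ratio is the appropriate measure.
OR = (a·d)/(b·c) = (275 × 463) / (2221 × 24) = 127325 / 53304 = 2.38866

2.389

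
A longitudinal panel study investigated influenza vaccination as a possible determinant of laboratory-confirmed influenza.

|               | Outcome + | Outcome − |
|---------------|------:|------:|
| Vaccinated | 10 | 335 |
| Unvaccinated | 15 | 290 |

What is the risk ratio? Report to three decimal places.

0.589

Cells: a = 10, b = 335, c = 15, d = 290.
Risk in exposed = 10/345 = 0.02899; risk in unexposed = 15/305 = 0.04918.
RR = 0.02899 / 0.04918 = 0.58937
The risk is 41% lower among the exposed than among the unexposed.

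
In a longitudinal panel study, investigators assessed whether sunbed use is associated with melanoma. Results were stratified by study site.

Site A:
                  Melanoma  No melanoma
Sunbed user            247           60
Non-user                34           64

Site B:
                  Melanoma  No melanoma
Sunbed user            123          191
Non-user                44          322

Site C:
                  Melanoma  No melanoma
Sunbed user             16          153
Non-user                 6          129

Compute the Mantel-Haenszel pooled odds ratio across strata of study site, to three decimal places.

5.097

OR_MH = Σ(aᵢdᵢ/nᵢ) / Σ(bᵢcᵢ/nᵢ), where nᵢ is the stratum total.
Stratum 1 (Site A): n = 405; a·d/n = 247·64/405 = 39.0321; b·c/n = 60·34/405 = 5.0370
Stratum 2 (Site B): n = 680; a·d/n = 123·322/680 = 58.2441; b·c/n = 191·44/680 = 12.3588
Stratum 3 (Site C): n = 304; a·d/n = 16·129/304 = 6.7895; b·c/n = 153·6/304 = 3.0197
OR_MH = (39.0321 + 58.2441 + 6.7895) / (5.0370 + 12.3588 + 3.0197) = 104.0657 / 20.4156 = 5.09736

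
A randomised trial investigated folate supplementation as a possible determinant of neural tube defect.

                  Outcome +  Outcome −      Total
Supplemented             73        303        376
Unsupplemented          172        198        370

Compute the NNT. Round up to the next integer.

Risk in treated group = 73/376 = 0.19415; risk in control = 172/370 = 0.46486.
Absolute risk reduction = 0.46486 − 0.19415 = 0.27072
NNT = 1 / ARR = 1 / 0.27072 = 3.694 → round up → 4

4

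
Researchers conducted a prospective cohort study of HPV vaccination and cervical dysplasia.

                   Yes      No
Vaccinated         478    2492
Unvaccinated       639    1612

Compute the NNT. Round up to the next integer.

Risk in treated group = 478/2970 = 0.16094; risk in control = 639/2251 = 0.28387.
Absolute risk reduction = 0.28387 − 0.16094 = 0.12293
NNT = 1 / ARR = 1 / 0.12293 = 8.135 → round up → 9

9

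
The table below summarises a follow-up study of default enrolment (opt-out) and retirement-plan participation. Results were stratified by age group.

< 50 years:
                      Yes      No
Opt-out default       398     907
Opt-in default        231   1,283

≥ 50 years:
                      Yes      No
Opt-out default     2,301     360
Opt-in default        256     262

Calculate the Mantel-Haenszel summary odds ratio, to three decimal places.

3.589

OR_MH = Σ(aᵢdᵢ/nᵢ) / Σ(bᵢcᵢ/nᵢ), where nᵢ is the stratum total.
Stratum 1 (< 50 years): n = 2819; a·d/n = 398·1283/2819 = 181.1401; b·c/n = 907·231/2819 = 74.3232
Stratum 2 (≥ 50 years): n = 3179; a·d/n = 2301·262/3179 = 189.6389; b·c/n = 360·256/3179 = 28.9902
OR_MH = (181.1401 + 189.6389) / (74.3232 + 28.9902) = 370.7790 / 103.3134 = 3.58888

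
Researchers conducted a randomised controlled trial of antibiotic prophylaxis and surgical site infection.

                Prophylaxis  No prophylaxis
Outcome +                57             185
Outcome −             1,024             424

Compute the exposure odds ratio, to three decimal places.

Reading the table with exposure as columns: a = 57 (Prophylaxis, case), b = 1024 (Prophylaxis, non-case), c = 185 (No prophylaxis, case), d = 424.
OR = (a·d)/(b·c) = (57 × 424) / (1024 × 185) = 24168 / 189440 = 0.12758
Exposure is associated with lower odds of surgical site infection (OR = 0.13 < 1).

0.128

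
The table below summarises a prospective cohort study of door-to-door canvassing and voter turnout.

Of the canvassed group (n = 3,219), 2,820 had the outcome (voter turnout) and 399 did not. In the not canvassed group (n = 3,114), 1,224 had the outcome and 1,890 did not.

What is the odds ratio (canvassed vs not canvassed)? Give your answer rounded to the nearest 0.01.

From the description: a = 2820, b = 399, c = 1224, d = 1890.
OR = (a·d)/(b·c) = (2820 × 1890) / (399 × 1224) = 5329800 / 488376 = 10.91331
The odds of voter turnout are about 10.91 times as high in the canvassed group.

10.91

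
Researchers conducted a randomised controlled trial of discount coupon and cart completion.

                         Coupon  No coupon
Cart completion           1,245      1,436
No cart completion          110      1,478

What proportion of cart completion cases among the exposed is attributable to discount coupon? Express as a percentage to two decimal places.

Reading the table with exposure as columns: a = 1245 (Coupon, case), b = 110 (Coupon, non-case), c = 1436 (No coupon, case), d = 1478.
Risk in exposed = 1245/1355 = 0.91882; risk in unexposed = 1436/2914 = 0.49279.
RR = 0.91882/0.49279 = 1.86451
AR% = (RR − 1)/RR × 100 = (1.86451 − 1)/1.86451 × 100 = 46.3667%

46.37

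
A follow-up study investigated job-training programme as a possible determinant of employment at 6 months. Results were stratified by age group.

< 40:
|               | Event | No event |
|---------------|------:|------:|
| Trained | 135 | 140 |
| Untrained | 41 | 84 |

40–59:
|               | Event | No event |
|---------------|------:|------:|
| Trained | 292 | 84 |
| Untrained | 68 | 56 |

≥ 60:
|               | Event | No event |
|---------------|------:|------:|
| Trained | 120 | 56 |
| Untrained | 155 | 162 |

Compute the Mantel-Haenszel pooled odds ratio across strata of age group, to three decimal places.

2.316

OR_MH = Σ(aᵢdᵢ/nᵢ) / Σ(bᵢcᵢ/nᵢ), where nᵢ is the stratum total.
Stratum 1 (< 40): n = 400; a·d/n = 135·84/400 = 28.3500; b·c/n = 140·41/400 = 14.3500
Stratum 2 (40–59): n = 500; a·d/n = 292·56/500 = 32.7040; b·c/n = 84·68/500 = 11.4240
Stratum 3 (≥ 60): n = 493; a·d/n = 120·162/493 = 39.4320; b·c/n = 56·155/493 = 17.6065
OR_MH = (28.3500 + 32.7040 + 39.4320) / (14.3500 + 11.4240 + 17.6065) = 100.4860 / 43.3805 = 2.31639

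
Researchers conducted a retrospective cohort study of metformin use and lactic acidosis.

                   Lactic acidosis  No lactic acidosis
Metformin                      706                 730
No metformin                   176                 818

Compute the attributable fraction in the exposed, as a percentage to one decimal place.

Cells: a = 706, b = 730, c = 176, d = 818.
Risk in exposed = 706/1436 = 0.49164; risk in unexposed = 176/994 = 0.17706.
RR = 0.49164/0.17706 = 2.77667
AR% = (RR − 1)/RR × 100 = (2.77667 − 1)/2.77667 × 100 = 63.9856%

64.0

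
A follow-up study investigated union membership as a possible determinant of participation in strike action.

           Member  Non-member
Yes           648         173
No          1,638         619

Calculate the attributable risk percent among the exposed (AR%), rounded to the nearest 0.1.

22.9

Reading the table with exposure as columns: a = 648 (Member, case), b = 1638 (Member, non-case), c = 173 (Non-member, case), d = 619.
Risk in exposed = 648/2286 = 0.28346; risk in unexposed = 173/792 = 0.21843.
RR = 0.28346/0.21843 = 1.29771
AR% = (RR − 1)/RR × 100 = (1.29771 − 1)/1.29771 × 100 = 22.9412%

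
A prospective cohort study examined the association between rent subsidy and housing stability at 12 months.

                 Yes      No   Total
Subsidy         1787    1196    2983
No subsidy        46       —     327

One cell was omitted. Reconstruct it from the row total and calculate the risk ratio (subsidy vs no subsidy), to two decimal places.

The missing cell is in the unexposed row: 327 − 46 = 281.
So a = 1787, b = 1196, c = 46, d = 281.
RR = [a/(a+b)] / [c/(c+d)] = (1787/2983) / (46/327) = 0.59906/0.14067 = 4.25854

4.26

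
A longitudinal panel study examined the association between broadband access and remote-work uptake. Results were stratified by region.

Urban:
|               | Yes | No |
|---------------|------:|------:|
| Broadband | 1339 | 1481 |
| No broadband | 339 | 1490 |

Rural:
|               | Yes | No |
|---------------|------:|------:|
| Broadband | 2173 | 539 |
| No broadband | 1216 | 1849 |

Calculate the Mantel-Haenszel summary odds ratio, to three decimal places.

5.079

OR_MH = Σ(aᵢdᵢ/nᵢ) / Σ(bᵢcᵢ/nᵢ), where nᵢ is the stratum total.
Stratum 1 (Urban): n = 4649; a·d/n = 1339·1490/4649 = 429.1482; b·c/n = 1481·339/4649 = 107.9929
Stratum 2 (Rural): n = 5777; a·d/n = 2173·1849/5777 = 695.4954; b·c/n = 539·1216/5777 = 113.4540
OR_MH = (429.1482 + 695.4954) / (107.9929 + 113.4540) = 1124.6436 / 221.4469 = 5.07861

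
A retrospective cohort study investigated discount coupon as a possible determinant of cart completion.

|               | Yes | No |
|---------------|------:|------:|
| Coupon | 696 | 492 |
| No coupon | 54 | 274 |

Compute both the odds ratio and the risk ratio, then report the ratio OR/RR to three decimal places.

Cells: a = 696, b = 492, c = 54, d = 274.
OR = (696·274)/(492·54) = 190704/26568 = 7.17796
Risk in exposed = 696/1188 = 0.58586; risk in unexposed = 54/328 = 0.16463; RR = 3.55855
OR/RR = 7.17796 / 3.55855 = 2.01710
The outcome is not rare, so the OR lies further from 1 than the RR.

2.017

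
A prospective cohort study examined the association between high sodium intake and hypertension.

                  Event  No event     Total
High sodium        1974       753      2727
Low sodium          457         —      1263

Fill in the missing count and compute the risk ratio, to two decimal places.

2.00

The missing cell is in the unexposed row: 1263 − 457 = 806.
So a = 1974, b = 753, c = 457, d = 806.
RR = [a/(a+b)] / [c/(c+d)] = (1974/2727) / (457/1263) = 0.72387/0.36184 = 2.00055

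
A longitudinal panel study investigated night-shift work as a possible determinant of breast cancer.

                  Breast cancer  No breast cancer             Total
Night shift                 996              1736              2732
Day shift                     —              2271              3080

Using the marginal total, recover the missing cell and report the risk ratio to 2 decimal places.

The missing cell is in the unexposed row: 3080 − 2271 = 809.
So a = 996, b = 1736, c = 809, d = 2271.
RR = [a/(a+b)] / [c/(c+d)] = (996/2732) / (809/3080) = 0.36457/0.26266 = 1.38797

1.39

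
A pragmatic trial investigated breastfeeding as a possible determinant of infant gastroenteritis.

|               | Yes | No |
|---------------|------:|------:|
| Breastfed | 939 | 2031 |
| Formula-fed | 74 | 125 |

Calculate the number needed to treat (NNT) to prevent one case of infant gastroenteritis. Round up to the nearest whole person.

18

Risk in treated group = 939/2970 = 0.31616; risk in control = 74/199 = 0.37186.
Absolute risk reduction = 0.37186 − 0.31616 = 0.05570
NNT = 1 / ARR = 1 / 0.05570 = 17.954 → round up → 18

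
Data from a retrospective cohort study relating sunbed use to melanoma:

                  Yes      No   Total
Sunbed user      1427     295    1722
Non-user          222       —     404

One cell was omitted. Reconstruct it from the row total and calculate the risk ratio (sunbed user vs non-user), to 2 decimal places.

1.51

The missing cell is in the unexposed row: 404 − 222 = 182.
So a = 1427, b = 295, c = 222, d = 182.
RR = [a/(a+b)] / [c/(c+d)] = (1427/1722) / (222/404) = 0.82869/0.54950 = 1.50806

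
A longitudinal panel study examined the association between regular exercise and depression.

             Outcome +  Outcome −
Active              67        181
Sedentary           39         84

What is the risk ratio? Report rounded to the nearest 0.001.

0.852

Cells: a = 67, b = 181, c = 39, d = 84.
Risk in exposed = 67/248 = 0.27016; risk in unexposed = 39/123 = 0.31707.
RR = 0.27016 / 0.31707 = 0.85205
The risk is 15% lower among the exposed than among the unexposed.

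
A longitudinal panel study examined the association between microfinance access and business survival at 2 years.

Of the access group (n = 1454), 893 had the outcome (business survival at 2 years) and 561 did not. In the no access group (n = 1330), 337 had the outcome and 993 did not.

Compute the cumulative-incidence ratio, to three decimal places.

2.424

From the description: a = 893, b = 561, c = 337, d = 993.
Risk in exposed = 893/1454 = 0.61417; risk in unexposed = 337/1330 = 0.25338.
RR = 0.61417 / 0.25338 = 2.42387
The risk among the exposed is 2.42 times that among the unexposed.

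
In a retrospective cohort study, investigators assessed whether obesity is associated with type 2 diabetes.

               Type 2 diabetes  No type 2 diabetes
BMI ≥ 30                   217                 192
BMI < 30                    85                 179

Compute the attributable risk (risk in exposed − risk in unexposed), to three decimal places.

0.209

Cells: a = 217, b = 192, c = 85, d = 179.
Risk in exposed = 217/409 = 0.530562; risk in unexposed = 85/264 = 0.321970.
Risk difference = 0.530562 − 0.321970 = 0.208593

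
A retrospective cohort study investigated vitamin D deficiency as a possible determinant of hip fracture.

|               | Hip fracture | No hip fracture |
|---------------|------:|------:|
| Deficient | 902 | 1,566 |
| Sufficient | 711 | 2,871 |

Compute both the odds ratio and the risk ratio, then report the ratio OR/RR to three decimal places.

1.263

Cells: a = 902, b = 1566, c = 711, d = 2871.
OR = (902·2871)/(1566·711) = 2589642/1113426 = 2.32583
Risk in exposed = 902/2468 = 0.36548; risk in unexposed = 711/3582 = 0.19849; RR = 1.84127
OR/RR = 2.32583 / 1.84127 = 1.26317
The outcome is not rare, so the OR lies further from 1 than the RR.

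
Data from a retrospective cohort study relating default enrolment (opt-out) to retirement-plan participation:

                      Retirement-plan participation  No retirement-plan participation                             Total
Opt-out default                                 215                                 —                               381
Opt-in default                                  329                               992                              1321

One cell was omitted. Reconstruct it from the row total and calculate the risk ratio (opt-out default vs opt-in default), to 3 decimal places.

2.266

The missing cell is in the exposed row: 381 − 215 = 166.
So a = 215, b = 166, c = 329, d = 992.
RR = [a/(a+b)] / [c/(c+d)] = (215/381) / (329/1321) = 0.56430/0.24905 = 2.26579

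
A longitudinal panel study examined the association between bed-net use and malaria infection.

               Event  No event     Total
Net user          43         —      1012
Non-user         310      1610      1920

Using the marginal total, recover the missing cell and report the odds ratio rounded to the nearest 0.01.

The missing cell is in the exposed row: 1012 − 43 = 969.
So a = 43, b = 969, c = 310, d = 1610.
OR = (a·d)/(b·c) = (43 × 1610) / (969 × 310) = 69230 / 300390 = 0.23047

0.23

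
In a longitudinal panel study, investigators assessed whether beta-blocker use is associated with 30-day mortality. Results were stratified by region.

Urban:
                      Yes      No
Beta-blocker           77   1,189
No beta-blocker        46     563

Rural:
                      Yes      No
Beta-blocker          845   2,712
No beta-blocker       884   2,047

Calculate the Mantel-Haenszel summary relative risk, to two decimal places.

RR_MH = Σ(aᵢ·n₀ᵢ/nᵢ) / Σ(cᵢ·n₁ᵢ/nᵢ), with n₁ᵢ = aᵢ+bᵢ (exposed), n₀ᵢ = cᵢ+dᵢ (unexposed), nᵢ = n₁ᵢ+n₀ᵢ.
Stratum 1 (Urban): n₁ = 1266, n₀ = 609, n = 1875; a·n₀/n = 77·609/1875 = 25.0096; c·n₁/n = 46·1266/1875 = 31.0592
Stratum 2 (Rural): n₁ = 3557, n₀ = 2931, n = 6488; a·n₀/n = 845·2931/6488 = 381.7347; c·n₁/n = 884·3557/6488 = 484.6467
RR_MH = (25.0096 + 381.7347) / (31.0592 + 484.6467) = 406.7443 / 515.7059 = 0.78871

0.79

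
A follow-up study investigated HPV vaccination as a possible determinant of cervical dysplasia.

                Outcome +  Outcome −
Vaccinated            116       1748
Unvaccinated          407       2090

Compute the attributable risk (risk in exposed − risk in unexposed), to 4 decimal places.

-0.1008

Cells: a = 116, b = 1748, c = 407, d = 2090.
Risk in exposed = 116/1864 = 0.062232; risk in unexposed = 407/2497 = 0.162996.
Risk difference = 0.062232 − 0.162996 = -0.100764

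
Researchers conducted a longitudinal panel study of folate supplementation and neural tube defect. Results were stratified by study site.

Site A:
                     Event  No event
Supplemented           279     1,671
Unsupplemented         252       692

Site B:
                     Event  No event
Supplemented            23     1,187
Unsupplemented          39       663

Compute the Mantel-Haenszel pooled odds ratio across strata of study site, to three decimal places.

OR_MH = Σ(aᵢdᵢ/nᵢ) / Σ(bᵢcᵢ/nᵢ), where nᵢ is the stratum total.
Stratum 1 (Site A): n = 2894; a·d/n = 279·692/2894 = 66.7132; b·c/n = 1671·252/2894 = 145.5052
Stratum 2 (Site B): n = 1912; a·d/n = 23·663/1912 = 7.9754; b·c/n = 1187·39/1912 = 24.2118
OR_MH = (66.7132 + 7.9754) / (145.5052 + 24.2118) = 74.6886 / 169.7170 = 0.44008

0.440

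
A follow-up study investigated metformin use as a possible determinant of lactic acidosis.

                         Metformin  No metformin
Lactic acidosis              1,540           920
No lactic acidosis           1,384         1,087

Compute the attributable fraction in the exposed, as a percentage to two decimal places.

Reading the table with exposure as columns: a = 1540 (Metformin, case), b = 1384 (Metformin, non-case), c = 920 (No metformin, case), d = 1087.
Risk in exposed = 1540/2924 = 0.52668; risk in unexposed = 920/2007 = 0.45840.
RR = 0.52668/0.45840 = 1.14895
AR% = (RR − 1)/RR × 100 = (1.14895 − 1)/1.14895 × 100 = 12.9644%

12.96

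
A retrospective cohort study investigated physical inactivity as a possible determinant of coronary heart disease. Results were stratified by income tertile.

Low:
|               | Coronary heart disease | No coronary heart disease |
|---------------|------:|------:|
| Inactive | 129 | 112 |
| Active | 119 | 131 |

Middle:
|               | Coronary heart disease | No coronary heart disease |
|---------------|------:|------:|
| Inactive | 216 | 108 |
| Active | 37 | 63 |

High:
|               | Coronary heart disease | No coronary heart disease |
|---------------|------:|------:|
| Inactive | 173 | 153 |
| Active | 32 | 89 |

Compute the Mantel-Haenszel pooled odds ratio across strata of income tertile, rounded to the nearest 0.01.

OR_MH = Σ(aᵢdᵢ/nᵢ) / Σ(bᵢcᵢ/nᵢ), where nᵢ is the stratum total.
Stratum 1 (Low): n = 491; a·d/n = 129·131/491 = 34.4175; b·c/n = 112·119/491 = 27.1446
Stratum 2 (Middle): n = 424; a·d/n = 216·63/424 = 32.0943; b·c/n = 108·37/424 = 9.4245
Stratum 3 (High): n = 447; a·d/n = 173·89/447 = 34.4452; b·c/n = 153·32/447 = 10.9530
OR_MH = (34.4175 + 32.0943 + 34.4452) / (27.1446 + 9.4245 + 10.9530) = 100.9570 / 47.5222 = 2.12442

2.12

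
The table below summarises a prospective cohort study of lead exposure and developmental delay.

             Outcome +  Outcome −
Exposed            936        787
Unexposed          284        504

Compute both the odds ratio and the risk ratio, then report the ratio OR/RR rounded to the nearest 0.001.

1.400

Cells: a = 936, b = 787, c = 284, d = 504.
OR = (936·504)/(787·284) = 471744/223508 = 2.11064
Risk in exposed = 936/1723 = 0.54324; risk in unexposed = 284/788 = 0.36041; RR = 1.50730
OR/RR = 2.11064 / 1.50730 = 1.40028
The outcome is not rare, so the OR lies further from 1 than the RR.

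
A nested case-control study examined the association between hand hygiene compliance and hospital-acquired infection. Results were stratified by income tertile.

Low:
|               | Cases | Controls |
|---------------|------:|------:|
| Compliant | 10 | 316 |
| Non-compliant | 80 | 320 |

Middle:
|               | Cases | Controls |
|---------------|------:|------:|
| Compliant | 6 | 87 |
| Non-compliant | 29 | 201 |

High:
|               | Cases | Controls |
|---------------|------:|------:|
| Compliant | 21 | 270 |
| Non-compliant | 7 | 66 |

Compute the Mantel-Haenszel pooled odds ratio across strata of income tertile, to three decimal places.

OR_MH = Σ(aᵢdᵢ/nᵢ) / Σ(bᵢcᵢ/nᵢ), where nᵢ is the stratum total.
Stratum 1 (Low): n = 726; a·d/n = 10·320/726 = 4.4077; b·c/n = 316·80/726 = 34.8209
Stratum 2 (Middle): n = 323; a·d/n = 6·201/323 = 3.7337; b·c/n = 87·29/323 = 7.8111
Stratum 3 (High): n = 364; a·d/n = 21·66/364 = 3.8077; b·c/n = 270·7/364 = 5.1923
OR_MH = (4.4077 + 3.7337 + 3.8077) / (34.8209 + 7.8111 + 5.1923) = 11.9492 / 47.8244 = 0.24985

0.250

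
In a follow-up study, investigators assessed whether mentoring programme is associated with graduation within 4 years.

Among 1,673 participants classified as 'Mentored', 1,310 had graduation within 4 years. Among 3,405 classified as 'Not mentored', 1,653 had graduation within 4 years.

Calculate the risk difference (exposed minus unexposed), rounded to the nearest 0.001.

0.298

From the description: a = 1310, b = 363, c = 1653, d = 1752.
Risk in exposed = 1310/1673 = 0.783025; risk in unexposed = 1653/3405 = 0.485463.
Risk difference = 0.783025 − 0.485463 = 0.297562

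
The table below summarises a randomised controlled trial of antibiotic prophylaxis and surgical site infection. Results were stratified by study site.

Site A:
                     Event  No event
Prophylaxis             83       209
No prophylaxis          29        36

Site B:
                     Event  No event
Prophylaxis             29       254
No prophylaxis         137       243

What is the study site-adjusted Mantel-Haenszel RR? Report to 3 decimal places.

0.386

RR_MH = Σ(aᵢ·n₀ᵢ/nᵢ) / Σ(cᵢ·n₁ᵢ/nᵢ), with n₁ᵢ = aᵢ+bᵢ (exposed), n₀ᵢ = cᵢ+dᵢ (unexposed), nᵢ = n₁ᵢ+n₀ᵢ.
Stratum 1 (Site A): n₁ = 292, n₀ = 65, n = 357; a·n₀/n = 83·65/357 = 15.1120; c·n₁/n = 29·292/357 = 23.7199
Stratum 2 (Site B): n₁ = 283, n₀ = 380, n = 663; a·n₀/n = 29·380/663 = 16.6214; c·n₁/n = 137·283/663 = 58.4781
RR_MH = (15.1120 + 16.6214) / (23.7199 + 58.4781) = 31.7335 / 82.1980 = 0.38606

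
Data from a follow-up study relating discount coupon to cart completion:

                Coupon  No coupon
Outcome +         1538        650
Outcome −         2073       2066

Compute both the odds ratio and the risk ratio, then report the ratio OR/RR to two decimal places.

Reading the table with exposure as columns: a = 1538 (Coupon, case), b = 2073 (Coupon, non-case), c = 650 (No coupon, case), d = 2066.
OR = (1538·2066)/(2073·650) = 3177508/1347450 = 2.35816
Risk in exposed = 1538/3611 = 0.42592; risk in unexposed = 650/2716 = 0.23932; RR = 1.77969
OR/RR = 2.35816 / 1.77969 = 1.32504
The outcome is not rare, so the OR lies further from 1 than the RR.

1.33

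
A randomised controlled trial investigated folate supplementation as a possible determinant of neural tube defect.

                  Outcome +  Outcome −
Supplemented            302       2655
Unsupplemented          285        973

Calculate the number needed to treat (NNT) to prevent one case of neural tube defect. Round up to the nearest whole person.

Risk in treated group = 302/2957 = 0.10213; risk in control = 285/1258 = 0.22655.
Absolute risk reduction = 0.22655 − 0.10213 = 0.12442
NNT = 1 / ARR = 1 / 0.12442 = 8.037 → round up → 9

9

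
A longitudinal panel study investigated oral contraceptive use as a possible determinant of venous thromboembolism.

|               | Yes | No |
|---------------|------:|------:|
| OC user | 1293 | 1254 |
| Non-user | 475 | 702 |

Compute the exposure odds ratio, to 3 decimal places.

Cells: a = 1293, b = 1254, c = 475, d = 702.
OR = (a·d)/(b·c) = (1293 × 702) / (1254 × 475) = 907686 / 595650 = 1.52386
The odds of venous thromboembolism are about 1.52 times as high in the oc user group.

1.524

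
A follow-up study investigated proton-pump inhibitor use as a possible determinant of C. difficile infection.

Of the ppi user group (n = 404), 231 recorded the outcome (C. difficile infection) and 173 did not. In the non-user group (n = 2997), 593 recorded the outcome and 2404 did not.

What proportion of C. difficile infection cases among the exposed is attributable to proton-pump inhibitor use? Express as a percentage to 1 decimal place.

65.4

From the description: a = 231, b = 173, c = 593, d = 2404.
Risk in exposed = 231/404 = 0.57178; risk in unexposed = 593/2997 = 0.19786.
RR = 0.57178/0.19786 = 2.88977
AR% = (RR − 1)/RR × 100 = (2.88977 − 1)/2.88977 × 100 = 65.3951%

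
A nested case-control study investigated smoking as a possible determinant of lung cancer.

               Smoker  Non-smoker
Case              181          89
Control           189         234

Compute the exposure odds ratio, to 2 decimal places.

Reading the table with exposure as columns: a = 181 (Smoker, case), b = 189 (Smoker, non-case), c = 89 (Non-smoker, case), d = 234.
OR = (a·d)/(b·c) = (181 × 234) / (189 × 89) = 42354 / 16821 = 2.51792
The odds of lung cancer are about 2.52 times as high in the smoker group.

2.52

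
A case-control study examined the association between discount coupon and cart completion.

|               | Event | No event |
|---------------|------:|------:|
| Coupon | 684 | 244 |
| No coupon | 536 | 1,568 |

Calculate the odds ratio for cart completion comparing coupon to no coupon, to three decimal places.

Cells: a = 684, b = 244, c = 536, d = 1568.
OR = (a·d)/(b·c) = (684 × 1568) / (244 × 536) = 1072512 / 130784 = 8.20064
The odds of cart completion are about 8.20 times as high in the coupon group.

8.201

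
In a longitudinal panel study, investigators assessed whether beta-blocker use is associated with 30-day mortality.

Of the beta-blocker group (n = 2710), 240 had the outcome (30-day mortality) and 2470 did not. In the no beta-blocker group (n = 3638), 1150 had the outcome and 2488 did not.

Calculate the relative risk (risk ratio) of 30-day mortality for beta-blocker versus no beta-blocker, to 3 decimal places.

0.280

From the description: a = 240, b = 2470, c = 1150, d = 2488.
Risk in exposed = 240/2710 = 0.08856; risk in unexposed = 1150/3638 = 0.31611.
RR = 0.08856 / 0.31611 = 0.28016
The risk is 72% lower among the exposed than among the unexposed.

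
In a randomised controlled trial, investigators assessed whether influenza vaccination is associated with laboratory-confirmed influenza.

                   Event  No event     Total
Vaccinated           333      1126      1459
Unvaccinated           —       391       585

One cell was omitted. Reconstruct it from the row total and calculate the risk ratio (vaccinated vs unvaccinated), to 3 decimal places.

0.688

The missing cell is in the unexposed row: 585 − 391 = 194.
So a = 333, b = 1126, c = 194, d = 391.
RR = [a/(a+b)] / [c/(c+d)] = (333/1459) / (194/585) = 0.22824/0.33162 = 0.68825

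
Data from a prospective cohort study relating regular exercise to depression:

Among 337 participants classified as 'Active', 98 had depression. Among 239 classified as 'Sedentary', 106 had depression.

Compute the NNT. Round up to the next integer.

7

Risk in treated group = 98/337 = 0.29080; risk in control = 106/239 = 0.44351.
Absolute risk reduction = 0.44351 − 0.29080 = 0.15271
NNT = 1 / ARR = 1 / 0.15271 = 6.548 → round up → 7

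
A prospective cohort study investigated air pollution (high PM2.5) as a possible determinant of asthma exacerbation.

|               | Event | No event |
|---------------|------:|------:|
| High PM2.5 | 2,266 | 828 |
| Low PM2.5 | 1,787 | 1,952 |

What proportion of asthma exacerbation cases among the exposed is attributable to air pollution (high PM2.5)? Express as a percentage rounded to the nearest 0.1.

34.7

Cells: a = 2266, b = 828, c = 1787, d = 1952.
Risk in exposed = 2266/3094 = 0.73239; risk in unexposed = 1787/3739 = 0.47794.
RR = 0.73239/0.47794 = 1.53239
AR% = (RR − 1)/RR × 100 = (1.53239 − 1)/1.53239 × 100 = 34.7426%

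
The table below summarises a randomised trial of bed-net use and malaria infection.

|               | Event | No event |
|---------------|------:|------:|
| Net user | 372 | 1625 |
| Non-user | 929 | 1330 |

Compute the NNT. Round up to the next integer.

Risk in treated group = 372/1997 = 0.18628; risk in control = 929/2259 = 0.41124.
Absolute risk reduction = 0.41124 − 0.18628 = 0.22496
NNT = 1 / ARR = 1 / 0.22496 = 4.445 → round up → 5

5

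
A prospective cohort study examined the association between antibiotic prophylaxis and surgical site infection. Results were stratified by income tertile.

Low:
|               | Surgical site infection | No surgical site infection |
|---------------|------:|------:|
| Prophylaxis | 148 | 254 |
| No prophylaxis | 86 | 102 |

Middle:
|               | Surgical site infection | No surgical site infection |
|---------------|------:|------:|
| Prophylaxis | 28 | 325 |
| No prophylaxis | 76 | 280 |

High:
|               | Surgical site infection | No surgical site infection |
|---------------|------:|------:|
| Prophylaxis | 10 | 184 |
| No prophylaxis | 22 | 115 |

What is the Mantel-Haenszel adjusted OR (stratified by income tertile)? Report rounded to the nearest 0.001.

OR_MH = Σ(aᵢdᵢ/nᵢ) / Σ(bᵢcᵢ/nᵢ), where nᵢ is the stratum total.
Stratum 1 (Low): n = 590; a·d/n = 148·102/590 = 25.5864; b·c/n = 254·86/590 = 37.0237
Stratum 2 (Middle): n = 709; a·d/n = 28·280/709 = 11.0578; b·c/n = 325·76/709 = 34.8378
Stratum 3 (High): n = 331; a·d/n = 10·115/331 = 3.4743; b·c/n = 184·22/331 = 12.2296
OR_MH = (25.5864 + 11.0578 + 3.4743) / (37.0237 + 34.8378 + 12.2296) = 40.1186 / 84.0911 = 0.47708

0.477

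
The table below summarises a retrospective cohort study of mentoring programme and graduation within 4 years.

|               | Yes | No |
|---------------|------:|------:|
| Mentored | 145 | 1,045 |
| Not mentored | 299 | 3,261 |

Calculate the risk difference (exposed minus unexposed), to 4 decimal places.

Cells: a = 145, b = 1045, c = 299, d = 3261.
Risk in exposed = 145/1190 = 0.121849; risk in unexposed = 299/3560 = 0.083989.
Risk difference = 0.121849 − 0.083989 = 0.037860

0.0379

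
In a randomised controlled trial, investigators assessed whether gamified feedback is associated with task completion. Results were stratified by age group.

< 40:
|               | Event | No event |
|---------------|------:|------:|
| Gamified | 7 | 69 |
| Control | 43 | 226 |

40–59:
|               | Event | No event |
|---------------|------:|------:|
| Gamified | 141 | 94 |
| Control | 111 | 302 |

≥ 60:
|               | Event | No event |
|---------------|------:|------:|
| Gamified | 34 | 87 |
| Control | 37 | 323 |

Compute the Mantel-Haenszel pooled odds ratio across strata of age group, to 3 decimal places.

OR_MH = Σ(aᵢdᵢ/nᵢ) / Σ(bᵢcᵢ/nᵢ), where nᵢ is the stratum total.
Stratum 1 (< 40): n = 345; a·d/n = 7·226/345 = 4.5855; b·c/n = 69·43/345 = 8.6000
Stratum 2 (40–59): n = 648; a·d/n = 141·302/648 = 65.7130; b·c/n = 94·111/648 = 16.1019
Stratum 3 (≥ 60): n = 481; a·d/n = 34·323/481 = 22.8316; b·c/n = 87·37/481 = 6.6923
OR_MH = (4.5855 + 65.7130 + 22.8316) / (8.6000 + 16.1019 + 6.6923) = 93.1301 / 31.3942 = 2.96648

2.966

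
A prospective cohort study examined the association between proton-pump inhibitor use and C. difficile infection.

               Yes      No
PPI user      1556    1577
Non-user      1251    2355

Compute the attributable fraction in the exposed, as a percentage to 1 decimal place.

30.1

Cells: a = 1556, b = 1577, c = 1251, d = 2355.
Risk in exposed = 1556/3133 = 0.49665; risk in unexposed = 1251/3606 = 0.34692.
RR = 0.49665/0.34692 = 1.43159
AR% = (RR − 1)/RR × 100 = (1.43159 − 1)/1.43159 × 100 = 30.1474%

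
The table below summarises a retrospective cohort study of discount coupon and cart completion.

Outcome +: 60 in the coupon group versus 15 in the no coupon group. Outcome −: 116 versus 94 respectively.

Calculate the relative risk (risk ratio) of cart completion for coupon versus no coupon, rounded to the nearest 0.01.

2.48

From the description: a = 60, b = 116, c = 15, d = 94.
Risk in exposed = 60/176 = 0.34091; risk in unexposed = 15/109 = 0.13761.
RR = 0.34091 / 0.13761 = 2.47727
The risk among the exposed is 2.48 times that among the unexposed.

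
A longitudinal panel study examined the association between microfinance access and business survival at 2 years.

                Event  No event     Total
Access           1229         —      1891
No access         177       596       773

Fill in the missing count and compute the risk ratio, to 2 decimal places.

2.84

The missing cell is in the exposed row: 1891 − 1229 = 662.
So a = 1229, b = 662, c = 177, d = 596.
RR = [a/(a+b)] / [c/(c+d)] = (1229/1891) / (177/773) = 0.64992/0.22898 = 2.83835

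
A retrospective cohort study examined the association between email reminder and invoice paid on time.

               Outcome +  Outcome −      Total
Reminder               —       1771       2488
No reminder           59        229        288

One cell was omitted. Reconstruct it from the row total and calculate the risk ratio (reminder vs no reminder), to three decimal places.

1.407

The missing cell is in the exposed row: 2488 − 1771 = 717.
So a = 717, b = 1771, c = 59, d = 229.
RR = [a/(a+b)] / [c/(c+d)] = (717/2488) / (59/288) = 0.28818/0.20486 = 1.40673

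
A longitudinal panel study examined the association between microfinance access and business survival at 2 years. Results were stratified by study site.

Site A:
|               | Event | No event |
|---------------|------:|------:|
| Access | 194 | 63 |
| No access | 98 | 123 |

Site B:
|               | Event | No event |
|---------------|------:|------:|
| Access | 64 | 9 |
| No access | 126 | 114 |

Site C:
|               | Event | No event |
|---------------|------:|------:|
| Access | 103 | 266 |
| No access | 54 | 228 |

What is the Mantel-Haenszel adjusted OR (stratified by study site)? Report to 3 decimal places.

2.831

OR_MH = Σ(aᵢdᵢ/nᵢ) / Σ(bᵢcᵢ/nᵢ), where nᵢ is the stratum total.
Stratum 1 (Site A): n = 478; a·d/n = 194·123/478 = 49.9205; b·c/n = 63·98/478 = 12.9163
Stratum 2 (Site B): n = 313; a·d/n = 64·114/313 = 23.3099; b·c/n = 9·126/313 = 3.6230
Stratum 3 (Site C): n = 651; a·d/n = 103·228/651 = 36.0737; b·c/n = 266·54/651 = 22.0645
OR_MH = (49.9205 + 23.3099 + 36.0737) / (12.9163 + 3.6230 + 22.0645) = 109.3041 / 38.6038 = 2.83143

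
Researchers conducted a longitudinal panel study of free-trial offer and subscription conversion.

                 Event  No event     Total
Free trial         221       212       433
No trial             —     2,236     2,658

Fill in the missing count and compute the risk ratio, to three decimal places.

3.215

The missing cell is in the unexposed row: 2658 − 2236 = 422.
So a = 221, b = 212, c = 422, d = 2236.
RR = [a/(a+b)] / [c/(c+d)] = (221/433) / (422/2658) = 0.51039/0.15877 = 3.21475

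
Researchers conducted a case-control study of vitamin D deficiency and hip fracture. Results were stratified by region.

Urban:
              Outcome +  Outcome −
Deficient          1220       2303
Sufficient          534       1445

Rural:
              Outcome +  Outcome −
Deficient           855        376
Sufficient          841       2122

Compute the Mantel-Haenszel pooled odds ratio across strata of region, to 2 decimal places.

2.52

OR_MH = Σ(aᵢdᵢ/nᵢ) / Σ(bᵢcᵢ/nᵢ), where nᵢ is the stratum total.
Stratum 1 (Urban): n = 5502; a·d/n = 1220·1445/5502 = 320.4108; b·c/n = 2303·534/5502 = 223.5191
Stratum 2 (Rural): n = 4194; a·d/n = 855·2122/4194 = 432.5966; b·c/n = 376·841/4194 = 75.3972
OR_MH = (320.4108 + 432.5966) / (223.5191 + 75.3972) = 753.0073 / 298.9163 = 2.51912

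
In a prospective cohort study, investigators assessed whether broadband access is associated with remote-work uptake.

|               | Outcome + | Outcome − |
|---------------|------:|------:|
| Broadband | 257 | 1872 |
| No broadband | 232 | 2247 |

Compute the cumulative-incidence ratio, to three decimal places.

1.290

Cells: a = 257, b = 1872, c = 232, d = 2247.
Risk in exposed = 257/2129 = 0.12071; risk in unexposed = 232/2479 = 0.09359.
RR = 0.12071 / 0.09359 = 1.28987
The risk among the exposed is 1.29 times that among the unexposed.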